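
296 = 296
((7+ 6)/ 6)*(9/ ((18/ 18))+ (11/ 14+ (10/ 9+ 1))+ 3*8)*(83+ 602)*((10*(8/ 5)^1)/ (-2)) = -80554630/ 189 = -426214.97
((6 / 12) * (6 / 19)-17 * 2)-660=-13183 / 19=-693.84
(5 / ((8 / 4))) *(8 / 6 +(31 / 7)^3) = 453725 / 2058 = 220.47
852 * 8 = 6816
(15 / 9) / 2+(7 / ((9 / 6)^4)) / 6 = 517 / 486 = 1.06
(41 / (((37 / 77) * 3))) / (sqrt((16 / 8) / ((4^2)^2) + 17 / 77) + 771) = 7996655744 / 216775904991- 25256 * sqrt(346962) / 650327714973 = 0.04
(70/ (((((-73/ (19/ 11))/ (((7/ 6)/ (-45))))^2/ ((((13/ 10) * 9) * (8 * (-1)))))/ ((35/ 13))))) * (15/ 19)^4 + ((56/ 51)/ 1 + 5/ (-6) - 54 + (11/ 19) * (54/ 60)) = -1052946096361/ 19785964165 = -53.22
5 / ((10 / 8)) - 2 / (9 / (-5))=46 / 9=5.11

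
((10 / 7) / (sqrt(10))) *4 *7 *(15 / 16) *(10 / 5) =15 *sqrt(10) / 2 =23.72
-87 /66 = -29 /22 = -1.32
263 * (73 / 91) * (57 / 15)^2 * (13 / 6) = 6930839 / 1050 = 6600.80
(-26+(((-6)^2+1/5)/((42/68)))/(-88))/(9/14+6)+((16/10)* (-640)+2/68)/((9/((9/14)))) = -563557061/7304220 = -77.15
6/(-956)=-3/478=-0.01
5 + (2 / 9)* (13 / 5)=251 / 45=5.58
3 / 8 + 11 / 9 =115 / 72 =1.60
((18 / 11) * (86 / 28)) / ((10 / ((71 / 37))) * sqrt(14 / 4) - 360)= -70231212 / 5026825265 - 1016649 * sqrt(14) / 10053650530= -0.01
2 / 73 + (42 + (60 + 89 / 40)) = 304417 / 2920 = 104.25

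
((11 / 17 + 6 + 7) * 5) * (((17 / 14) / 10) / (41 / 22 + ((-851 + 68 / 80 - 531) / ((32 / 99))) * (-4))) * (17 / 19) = 1735360 / 4001268691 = 0.00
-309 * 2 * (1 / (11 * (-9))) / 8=103 / 132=0.78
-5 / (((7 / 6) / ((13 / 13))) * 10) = -3 / 7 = -0.43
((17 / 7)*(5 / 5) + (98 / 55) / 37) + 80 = 1174881 / 14245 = 82.48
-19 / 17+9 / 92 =-1595 / 1564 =-1.02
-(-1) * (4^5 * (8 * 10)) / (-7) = -81920 / 7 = -11702.86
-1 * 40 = -40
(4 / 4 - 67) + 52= -14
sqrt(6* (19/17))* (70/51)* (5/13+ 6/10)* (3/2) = 448* sqrt(1938)/3757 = 5.25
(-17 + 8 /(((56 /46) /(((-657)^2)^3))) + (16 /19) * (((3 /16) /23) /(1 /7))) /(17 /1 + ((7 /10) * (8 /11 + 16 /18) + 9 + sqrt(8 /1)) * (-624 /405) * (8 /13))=547615344747863443663049771520 * sqrt(2) /25943236355771 + 2135254734190680767291123795430 /25943236355771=112156391816145665.90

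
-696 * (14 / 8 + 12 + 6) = -13746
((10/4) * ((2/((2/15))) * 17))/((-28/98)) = -8925/4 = -2231.25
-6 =-6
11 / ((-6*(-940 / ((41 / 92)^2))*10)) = 18491 / 477369600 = 0.00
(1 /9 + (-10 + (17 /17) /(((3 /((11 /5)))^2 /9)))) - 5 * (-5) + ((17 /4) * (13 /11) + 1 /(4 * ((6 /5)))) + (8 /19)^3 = 3430083013 /135808200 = 25.26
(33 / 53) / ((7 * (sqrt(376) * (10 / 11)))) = 363 * sqrt(94) / 697480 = 0.01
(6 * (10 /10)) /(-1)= -6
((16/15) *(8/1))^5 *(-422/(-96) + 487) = 50652696805376/2278125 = 22234379.94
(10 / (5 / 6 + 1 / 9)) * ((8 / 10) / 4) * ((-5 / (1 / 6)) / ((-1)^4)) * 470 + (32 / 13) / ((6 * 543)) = -10749444928 / 360009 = -29858.82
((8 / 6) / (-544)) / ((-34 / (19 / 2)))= 19 / 27744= 0.00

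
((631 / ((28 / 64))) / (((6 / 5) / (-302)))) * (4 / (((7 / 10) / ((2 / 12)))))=-152449600 / 441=-345690.70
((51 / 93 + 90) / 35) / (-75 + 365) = 401 / 44950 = 0.01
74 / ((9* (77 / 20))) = 1480 / 693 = 2.14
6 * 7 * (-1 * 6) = -252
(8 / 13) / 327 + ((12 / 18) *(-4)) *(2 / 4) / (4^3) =-1289 / 68016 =-0.02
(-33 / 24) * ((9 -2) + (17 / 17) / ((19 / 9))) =-781 / 76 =-10.28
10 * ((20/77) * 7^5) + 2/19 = 43654.65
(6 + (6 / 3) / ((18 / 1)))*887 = 48785 / 9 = 5420.56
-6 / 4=-1.50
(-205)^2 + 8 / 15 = 630383 / 15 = 42025.53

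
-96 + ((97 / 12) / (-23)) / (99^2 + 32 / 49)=-12725530129 / 132557556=-96.00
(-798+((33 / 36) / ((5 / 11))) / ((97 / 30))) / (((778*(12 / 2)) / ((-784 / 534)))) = 7579859 / 30224133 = 0.25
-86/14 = -43/7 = -6.14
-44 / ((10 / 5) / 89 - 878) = 979 / 19535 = 0.05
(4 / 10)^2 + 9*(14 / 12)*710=186379 / 25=7455.16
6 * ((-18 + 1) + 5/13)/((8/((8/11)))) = -1296/143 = -9.06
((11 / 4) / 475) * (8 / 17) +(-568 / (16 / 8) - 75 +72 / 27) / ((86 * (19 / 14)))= -3177437 / 1041675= -3.05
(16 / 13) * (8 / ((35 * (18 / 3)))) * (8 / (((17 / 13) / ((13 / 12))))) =1664 / 5355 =0.31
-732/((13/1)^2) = -732/169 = -4.33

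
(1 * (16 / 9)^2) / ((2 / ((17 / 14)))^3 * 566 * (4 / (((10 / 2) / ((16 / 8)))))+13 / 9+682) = 6288640 / 9411184971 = 0.00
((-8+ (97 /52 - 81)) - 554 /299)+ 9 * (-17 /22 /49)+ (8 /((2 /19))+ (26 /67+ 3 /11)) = -12.47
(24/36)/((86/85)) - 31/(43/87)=-8006/129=-62.06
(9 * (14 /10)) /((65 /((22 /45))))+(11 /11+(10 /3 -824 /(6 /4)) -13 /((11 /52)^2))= -164263991 /196625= -835.42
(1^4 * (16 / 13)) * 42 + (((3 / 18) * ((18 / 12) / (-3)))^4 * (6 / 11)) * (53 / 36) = 919683761 / 17791488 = 51.69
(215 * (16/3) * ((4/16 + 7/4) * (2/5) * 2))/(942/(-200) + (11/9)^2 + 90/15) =14860800/22549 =659.04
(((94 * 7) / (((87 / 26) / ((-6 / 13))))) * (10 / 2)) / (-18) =25.21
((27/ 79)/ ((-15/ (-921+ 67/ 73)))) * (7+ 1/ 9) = 4298624/ 28835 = 149.08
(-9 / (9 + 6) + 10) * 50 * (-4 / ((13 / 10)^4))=-18800000 / 28561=-658.24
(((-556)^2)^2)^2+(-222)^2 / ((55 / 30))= 100459501278233919193880 / 11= 9132681934384901744898.18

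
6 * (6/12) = 3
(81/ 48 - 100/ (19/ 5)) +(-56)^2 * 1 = 3111.37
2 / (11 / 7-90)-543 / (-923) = 323195 / 571337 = 0.57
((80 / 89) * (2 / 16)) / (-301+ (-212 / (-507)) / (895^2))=-4061196750 / 10879539954707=-0.00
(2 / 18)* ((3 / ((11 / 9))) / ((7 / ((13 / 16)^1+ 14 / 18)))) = 229 / 3696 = 0.06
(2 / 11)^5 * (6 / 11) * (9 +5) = 2688 / 1771561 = 0.00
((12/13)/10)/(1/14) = 84/65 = 1.29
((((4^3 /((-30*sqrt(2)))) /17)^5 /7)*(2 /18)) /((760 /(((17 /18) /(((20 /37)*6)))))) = -1212416*sqrt(2) /51244811981015625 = -0.00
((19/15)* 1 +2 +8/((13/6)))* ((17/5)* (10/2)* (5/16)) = 23069/624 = 36.97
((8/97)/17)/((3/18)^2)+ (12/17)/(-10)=858/8245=0.10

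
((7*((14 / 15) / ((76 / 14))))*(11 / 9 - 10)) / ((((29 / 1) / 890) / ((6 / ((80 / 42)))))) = -16881431 / 16530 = -1021.26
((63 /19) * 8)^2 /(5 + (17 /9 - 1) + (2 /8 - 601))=-9144576 /7730815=-1.18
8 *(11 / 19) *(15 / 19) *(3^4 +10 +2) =122760 / 361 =340.06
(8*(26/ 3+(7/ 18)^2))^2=32649796/ 6561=4976.34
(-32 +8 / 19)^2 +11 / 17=6123971 / 6137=997.88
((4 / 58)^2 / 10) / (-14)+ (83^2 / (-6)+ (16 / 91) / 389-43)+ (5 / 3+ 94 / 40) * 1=-20195489527 / 17011748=-1187.15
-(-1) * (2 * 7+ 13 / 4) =69 / 4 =17.25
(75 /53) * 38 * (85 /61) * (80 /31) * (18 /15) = 23256000 /100223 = 232.04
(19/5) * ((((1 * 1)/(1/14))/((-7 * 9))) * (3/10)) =-19/75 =-0.25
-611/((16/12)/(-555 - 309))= 395928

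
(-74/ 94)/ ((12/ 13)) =-481/ 564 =-0.85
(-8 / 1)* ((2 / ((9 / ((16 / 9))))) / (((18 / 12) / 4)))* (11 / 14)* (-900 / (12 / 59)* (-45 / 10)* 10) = -83072000 / 63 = -1318603.17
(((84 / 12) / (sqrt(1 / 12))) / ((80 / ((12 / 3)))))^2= 147 / 100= 1.47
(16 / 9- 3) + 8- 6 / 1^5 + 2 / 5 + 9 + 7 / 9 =493 / 45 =10.96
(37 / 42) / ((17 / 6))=37 / 119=0.31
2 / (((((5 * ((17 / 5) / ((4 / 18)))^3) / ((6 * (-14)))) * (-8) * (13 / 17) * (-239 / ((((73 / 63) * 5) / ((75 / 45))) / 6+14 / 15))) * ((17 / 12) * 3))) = -76240 / 33383879217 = -0.00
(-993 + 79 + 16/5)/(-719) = 4554/3595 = 1.27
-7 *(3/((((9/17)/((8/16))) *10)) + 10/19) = -6461/1140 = -5.67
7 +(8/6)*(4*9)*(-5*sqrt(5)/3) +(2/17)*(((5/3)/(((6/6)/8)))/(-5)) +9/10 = 3869/510 -80*sqrt(5) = -171.30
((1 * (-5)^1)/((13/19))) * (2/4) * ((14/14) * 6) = -285/13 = -21.92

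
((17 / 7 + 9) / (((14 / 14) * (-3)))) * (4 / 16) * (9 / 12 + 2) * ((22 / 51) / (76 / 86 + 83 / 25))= -1300750 / 4839849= -0.27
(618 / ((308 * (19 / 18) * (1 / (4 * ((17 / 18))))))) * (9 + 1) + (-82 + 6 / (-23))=-351616 / 33649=-10.45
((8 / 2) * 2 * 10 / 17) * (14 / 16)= 70 / 17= 4.12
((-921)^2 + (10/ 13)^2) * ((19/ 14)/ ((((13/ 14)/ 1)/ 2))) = 5447407502/ 2197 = 2479475.42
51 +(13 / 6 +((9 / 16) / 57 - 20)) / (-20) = 189299 / 3648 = 51.89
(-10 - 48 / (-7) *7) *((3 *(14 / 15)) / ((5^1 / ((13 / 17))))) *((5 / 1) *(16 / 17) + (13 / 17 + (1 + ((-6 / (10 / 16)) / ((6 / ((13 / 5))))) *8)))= -78800904 / 180625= -436.27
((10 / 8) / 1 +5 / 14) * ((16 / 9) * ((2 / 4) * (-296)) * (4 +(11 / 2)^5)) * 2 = -29818115 / 7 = -4259730.71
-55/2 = -27.50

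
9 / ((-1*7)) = -9 / 7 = -1.29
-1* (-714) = 714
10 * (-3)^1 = -30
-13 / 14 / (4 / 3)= -39 / 56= -0.70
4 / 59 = 0.07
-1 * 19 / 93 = -19 / 93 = -0.20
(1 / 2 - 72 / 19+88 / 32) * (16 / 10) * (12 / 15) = -328 / 475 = -0.69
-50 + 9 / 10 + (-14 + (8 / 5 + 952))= 1781 / 2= 890.50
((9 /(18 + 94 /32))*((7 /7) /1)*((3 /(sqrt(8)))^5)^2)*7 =3720087 /686080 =5.42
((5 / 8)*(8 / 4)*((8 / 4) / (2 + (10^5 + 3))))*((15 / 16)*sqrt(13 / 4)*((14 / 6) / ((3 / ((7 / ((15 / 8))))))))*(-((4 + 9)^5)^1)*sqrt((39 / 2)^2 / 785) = -236513641*sqrt(10205) / 753637680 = -31.70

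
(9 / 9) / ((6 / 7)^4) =2401 / 1296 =1.85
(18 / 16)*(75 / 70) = 135 / 112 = 1.21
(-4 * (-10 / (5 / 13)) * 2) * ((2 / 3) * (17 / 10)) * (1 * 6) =7072 / 5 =1414.40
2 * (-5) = -10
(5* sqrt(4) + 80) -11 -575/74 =5271/74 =71.23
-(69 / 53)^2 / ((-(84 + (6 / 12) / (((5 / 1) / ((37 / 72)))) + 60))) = 3427920 / 291341053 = 0.01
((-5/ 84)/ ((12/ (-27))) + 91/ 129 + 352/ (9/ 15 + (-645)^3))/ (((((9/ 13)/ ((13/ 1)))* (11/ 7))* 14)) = 50920749910979/ 71076872631072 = 0.72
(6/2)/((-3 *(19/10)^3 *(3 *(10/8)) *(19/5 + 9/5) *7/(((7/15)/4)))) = -50/432117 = -0.00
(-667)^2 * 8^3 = 227783168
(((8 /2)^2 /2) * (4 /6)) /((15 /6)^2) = 64 /75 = 0.85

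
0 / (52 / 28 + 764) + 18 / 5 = 3.60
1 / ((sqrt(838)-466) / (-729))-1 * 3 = -51540 / 36053 +243 * sqrt(838) / 72106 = -1.33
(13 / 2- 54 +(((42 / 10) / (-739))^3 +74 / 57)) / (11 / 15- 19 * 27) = 265709234539879 / 2946078242016200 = 0.09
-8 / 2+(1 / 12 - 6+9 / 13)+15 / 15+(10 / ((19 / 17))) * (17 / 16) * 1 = 7601 / 5928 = 1.28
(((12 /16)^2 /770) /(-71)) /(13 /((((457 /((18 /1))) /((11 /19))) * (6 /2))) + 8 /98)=-0.00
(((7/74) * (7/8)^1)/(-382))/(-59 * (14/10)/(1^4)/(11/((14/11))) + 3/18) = 88935/3854285264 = 0.00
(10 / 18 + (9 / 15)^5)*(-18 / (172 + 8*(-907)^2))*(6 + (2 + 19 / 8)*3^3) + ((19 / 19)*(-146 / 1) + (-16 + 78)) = -575870823943 / 6855587500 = -84.00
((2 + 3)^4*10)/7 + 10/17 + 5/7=894.16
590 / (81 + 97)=295 / 89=3.31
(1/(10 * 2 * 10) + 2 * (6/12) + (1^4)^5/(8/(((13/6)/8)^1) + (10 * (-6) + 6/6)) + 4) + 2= 533983/76600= 6.97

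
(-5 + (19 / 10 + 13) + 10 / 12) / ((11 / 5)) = 161 / 33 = 4.88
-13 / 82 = -0.16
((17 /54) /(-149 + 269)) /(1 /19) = 0.05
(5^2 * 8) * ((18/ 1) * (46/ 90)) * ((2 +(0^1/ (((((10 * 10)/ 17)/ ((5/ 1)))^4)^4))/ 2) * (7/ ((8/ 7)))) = 22540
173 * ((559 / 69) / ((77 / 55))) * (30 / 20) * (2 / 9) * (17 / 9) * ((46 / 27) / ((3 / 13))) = 213722470 / 45927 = 4653.53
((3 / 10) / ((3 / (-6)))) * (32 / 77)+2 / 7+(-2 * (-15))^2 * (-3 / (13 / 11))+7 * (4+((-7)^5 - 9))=-85777534 / 715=-119968.58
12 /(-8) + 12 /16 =-3 /4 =-0.75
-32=-32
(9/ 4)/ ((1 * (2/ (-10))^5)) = -28125/ 4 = -7031.25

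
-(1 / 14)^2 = -1 / 196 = -0.01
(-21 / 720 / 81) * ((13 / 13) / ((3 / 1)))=-7 / 58320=-0.00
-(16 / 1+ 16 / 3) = -64 / 3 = -21.33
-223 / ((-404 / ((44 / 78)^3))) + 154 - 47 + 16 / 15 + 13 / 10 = 6558332773 / 59912190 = 109.47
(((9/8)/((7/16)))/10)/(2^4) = 9/560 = 0.02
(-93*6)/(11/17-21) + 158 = 32077/173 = 185.42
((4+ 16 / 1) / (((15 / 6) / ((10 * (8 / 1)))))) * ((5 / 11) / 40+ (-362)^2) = 922549840 / 11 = 83868167.27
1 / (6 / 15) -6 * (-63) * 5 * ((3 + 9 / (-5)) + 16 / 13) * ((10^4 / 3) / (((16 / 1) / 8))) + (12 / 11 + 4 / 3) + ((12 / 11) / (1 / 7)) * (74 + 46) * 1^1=6570430465 / 858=7657844.36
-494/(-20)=247/10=24.70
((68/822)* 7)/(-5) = -238/2055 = -0.12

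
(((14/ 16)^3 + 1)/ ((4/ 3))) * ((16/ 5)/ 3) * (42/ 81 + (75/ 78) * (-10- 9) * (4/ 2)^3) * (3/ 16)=-485621/ 13312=-36.48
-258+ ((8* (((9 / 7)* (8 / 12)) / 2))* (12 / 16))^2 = -12318 / 49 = -251.39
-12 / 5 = -2.40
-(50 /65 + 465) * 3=-18165 /13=-1397.31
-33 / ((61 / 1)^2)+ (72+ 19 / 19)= 72.99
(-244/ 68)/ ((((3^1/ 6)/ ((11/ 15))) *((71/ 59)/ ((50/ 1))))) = -791780/ 3621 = -218.66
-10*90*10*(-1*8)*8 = 576000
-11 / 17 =-0.65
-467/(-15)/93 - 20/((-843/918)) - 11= 4356682/391995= 11.11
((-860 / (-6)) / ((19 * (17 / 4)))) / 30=172 / 2907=0.06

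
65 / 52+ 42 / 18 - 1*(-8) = 139 / 12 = 11.58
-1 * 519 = -519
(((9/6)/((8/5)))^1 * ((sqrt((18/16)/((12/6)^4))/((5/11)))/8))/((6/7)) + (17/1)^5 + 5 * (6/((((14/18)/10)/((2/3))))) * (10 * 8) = 1440428.51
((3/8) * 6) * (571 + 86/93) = 159567/124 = 1286.83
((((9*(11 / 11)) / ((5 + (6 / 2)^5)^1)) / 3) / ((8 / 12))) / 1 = 9 / 496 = 0.02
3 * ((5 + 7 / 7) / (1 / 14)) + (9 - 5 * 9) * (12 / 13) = 218.77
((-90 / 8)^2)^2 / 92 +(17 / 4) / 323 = 77917763 / 447488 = 174.12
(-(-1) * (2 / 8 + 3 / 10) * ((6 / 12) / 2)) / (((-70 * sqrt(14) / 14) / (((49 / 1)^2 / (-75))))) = 3773 * sqrt(14) / 60000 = 0.24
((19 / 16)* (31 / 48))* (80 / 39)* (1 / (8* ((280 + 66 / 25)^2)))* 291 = 178540625 / 249242353152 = 0.00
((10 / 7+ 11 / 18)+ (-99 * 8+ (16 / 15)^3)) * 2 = -37268281 / 23625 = -1577.49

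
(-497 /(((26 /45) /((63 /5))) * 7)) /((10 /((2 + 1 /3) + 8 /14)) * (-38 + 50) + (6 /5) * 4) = -4092795 /121888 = -33.58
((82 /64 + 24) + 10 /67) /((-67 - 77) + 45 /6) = -7789 /41808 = -0.19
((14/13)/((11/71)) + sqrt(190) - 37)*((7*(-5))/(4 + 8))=150395/1716 - 35*sqrt(190)/12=47.44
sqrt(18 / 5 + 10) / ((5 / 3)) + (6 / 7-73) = -505 / 7 + 6 * sqrt(85) / 25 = -69.93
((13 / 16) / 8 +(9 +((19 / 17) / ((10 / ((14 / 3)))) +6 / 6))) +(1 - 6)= 183539 / 32640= 5.62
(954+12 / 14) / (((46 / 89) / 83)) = 24687354 / 161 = 153337.60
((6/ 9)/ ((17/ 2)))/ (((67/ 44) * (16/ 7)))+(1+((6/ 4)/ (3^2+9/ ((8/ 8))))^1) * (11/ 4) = 3.00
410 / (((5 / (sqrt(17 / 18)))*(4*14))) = 41*sqrt(34) / 168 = 1.42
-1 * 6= -6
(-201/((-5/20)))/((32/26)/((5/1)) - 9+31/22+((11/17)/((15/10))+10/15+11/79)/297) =-125069990760/1141899799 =-109.53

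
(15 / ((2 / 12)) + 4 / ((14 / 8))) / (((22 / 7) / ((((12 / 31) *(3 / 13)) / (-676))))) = -2907 / 749177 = -0.00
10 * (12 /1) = 120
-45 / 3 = -15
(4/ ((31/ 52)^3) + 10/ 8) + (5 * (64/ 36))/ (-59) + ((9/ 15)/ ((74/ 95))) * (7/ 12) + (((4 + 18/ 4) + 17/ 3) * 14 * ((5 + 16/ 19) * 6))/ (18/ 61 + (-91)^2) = 955801694346590855/ 44942063544202536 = 21.27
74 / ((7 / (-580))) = -6131.43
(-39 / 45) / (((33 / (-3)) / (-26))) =-338 / 165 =-2.05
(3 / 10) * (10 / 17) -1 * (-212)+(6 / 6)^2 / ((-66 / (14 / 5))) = 595036 / 2805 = 212.13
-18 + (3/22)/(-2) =-795/44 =-18.07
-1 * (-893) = 893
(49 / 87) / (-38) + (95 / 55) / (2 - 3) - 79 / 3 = -1020991 / 36366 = -28.08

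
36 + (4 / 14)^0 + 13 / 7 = 272 / 7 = 38.86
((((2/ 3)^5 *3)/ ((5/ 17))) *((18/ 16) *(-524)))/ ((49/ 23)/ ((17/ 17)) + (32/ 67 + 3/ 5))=-1614968/ 6543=-246.82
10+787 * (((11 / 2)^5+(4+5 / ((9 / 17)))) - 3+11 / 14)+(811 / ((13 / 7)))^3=386430198759515 / 4429152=87246994.18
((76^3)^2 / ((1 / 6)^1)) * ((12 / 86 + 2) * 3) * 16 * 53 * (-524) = -141797647385270157312 / 43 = -3297619706634189704.93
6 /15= 2 /5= 0.40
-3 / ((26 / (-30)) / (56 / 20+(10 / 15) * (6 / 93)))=3966 / 403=9.84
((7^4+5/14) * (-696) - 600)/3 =-3901204/7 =-557314.86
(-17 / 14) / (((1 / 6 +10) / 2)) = -102 / 427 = -0.24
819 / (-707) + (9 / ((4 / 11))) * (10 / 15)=3099 / 202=15.34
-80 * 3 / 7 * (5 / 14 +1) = -2280 / 49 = -46.53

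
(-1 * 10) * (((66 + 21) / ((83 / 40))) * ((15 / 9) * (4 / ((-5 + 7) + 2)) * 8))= -464000 / 83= -5590.36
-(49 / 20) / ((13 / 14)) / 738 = -343 / 95940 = -0.00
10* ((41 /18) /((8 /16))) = 45.56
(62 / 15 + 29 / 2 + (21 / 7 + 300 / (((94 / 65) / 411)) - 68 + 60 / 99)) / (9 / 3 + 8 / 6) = 1321682753 / 67210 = 19664.97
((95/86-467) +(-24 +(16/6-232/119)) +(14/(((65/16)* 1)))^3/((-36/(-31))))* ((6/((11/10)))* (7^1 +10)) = -22964270849402/545570025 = -42092.25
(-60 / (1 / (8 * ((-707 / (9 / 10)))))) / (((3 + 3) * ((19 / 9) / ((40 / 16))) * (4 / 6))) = 2121000 / 19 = 111631.58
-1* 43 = -43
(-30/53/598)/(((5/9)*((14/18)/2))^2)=-78732/3882515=-0.02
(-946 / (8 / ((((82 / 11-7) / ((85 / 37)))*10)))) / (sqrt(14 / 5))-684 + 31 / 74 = -50585 / 74-7955*sqrt(70) / 476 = -823.41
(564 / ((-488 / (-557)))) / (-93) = -26179 / 3782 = -6.92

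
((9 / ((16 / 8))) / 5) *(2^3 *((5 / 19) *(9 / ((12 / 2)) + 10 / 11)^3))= 1339893 / 50578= 26.49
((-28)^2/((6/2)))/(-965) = -784/2895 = -0.27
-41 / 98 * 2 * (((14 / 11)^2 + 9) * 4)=-35.54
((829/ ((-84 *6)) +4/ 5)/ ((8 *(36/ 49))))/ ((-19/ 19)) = 14903/ 103680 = 0.14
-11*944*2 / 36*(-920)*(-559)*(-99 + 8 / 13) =262700870080 / 9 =29188985564.44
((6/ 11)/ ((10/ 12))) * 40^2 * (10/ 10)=11520/ 11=1047.27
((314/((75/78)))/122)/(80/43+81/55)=0.80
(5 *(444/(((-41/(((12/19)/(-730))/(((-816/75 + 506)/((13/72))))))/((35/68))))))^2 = 177135765625/2291075587391534351424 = 0.00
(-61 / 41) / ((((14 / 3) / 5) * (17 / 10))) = -4575 / 4879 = -0.94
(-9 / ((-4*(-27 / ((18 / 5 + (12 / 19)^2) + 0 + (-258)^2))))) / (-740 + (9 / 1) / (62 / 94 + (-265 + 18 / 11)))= 1359937009557 / 181420501265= 7.50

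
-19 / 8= -2.38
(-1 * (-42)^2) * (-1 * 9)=15876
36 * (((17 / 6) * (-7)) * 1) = -714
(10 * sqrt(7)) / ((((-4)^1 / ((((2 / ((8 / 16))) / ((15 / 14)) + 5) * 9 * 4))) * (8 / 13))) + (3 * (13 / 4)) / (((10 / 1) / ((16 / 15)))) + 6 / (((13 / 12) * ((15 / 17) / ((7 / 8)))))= 2123 / 325 - 5109 * sqrt(7) / 4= -3372.75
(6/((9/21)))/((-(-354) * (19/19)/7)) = 49/177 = 0.28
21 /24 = 7 /8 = 0.88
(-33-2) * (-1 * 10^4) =350000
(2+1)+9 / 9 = 4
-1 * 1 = -1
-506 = -506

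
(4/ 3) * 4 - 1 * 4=4/ 3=1.33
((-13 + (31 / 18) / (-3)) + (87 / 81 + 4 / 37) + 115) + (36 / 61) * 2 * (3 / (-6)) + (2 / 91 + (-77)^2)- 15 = 2471232783 / 410774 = 6016.04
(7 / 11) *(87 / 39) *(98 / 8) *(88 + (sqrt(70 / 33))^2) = 14791189 / 9438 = 1567.20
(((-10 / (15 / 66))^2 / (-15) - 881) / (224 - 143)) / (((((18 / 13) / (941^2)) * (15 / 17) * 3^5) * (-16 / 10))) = 23245.91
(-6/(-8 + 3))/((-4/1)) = -3/10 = -0.30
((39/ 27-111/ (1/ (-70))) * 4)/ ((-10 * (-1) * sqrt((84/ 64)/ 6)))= 559544 * sqrt(14)/ 315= 6646.42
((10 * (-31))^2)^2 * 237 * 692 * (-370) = -560406210910800000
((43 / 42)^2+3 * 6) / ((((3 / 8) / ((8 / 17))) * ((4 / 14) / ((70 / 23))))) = 2688080 / 10557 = 254.63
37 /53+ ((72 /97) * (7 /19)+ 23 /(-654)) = 59819945 /63882066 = 0.94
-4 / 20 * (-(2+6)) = 8 / 5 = 1.60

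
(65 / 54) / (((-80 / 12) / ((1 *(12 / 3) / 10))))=-13 / 180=-0.07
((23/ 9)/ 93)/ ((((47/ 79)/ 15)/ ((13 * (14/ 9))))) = 14.01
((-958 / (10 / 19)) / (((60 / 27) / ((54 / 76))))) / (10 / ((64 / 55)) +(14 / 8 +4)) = -17244 / 425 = -40.57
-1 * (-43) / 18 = 43 / 18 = 2.39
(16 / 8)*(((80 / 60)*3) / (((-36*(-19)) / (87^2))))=1682 / 19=88.53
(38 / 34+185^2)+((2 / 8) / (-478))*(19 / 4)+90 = 4461644029 / 130016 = 34316.12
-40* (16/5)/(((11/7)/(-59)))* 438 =23154432/11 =2104948.36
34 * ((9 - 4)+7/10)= 969/5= 193.80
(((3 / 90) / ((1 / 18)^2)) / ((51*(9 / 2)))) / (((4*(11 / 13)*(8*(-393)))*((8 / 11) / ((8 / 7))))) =-13 / 1870680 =-0.00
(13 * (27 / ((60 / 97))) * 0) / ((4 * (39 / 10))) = 0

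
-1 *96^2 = -9216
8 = 8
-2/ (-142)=1/ 71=0.01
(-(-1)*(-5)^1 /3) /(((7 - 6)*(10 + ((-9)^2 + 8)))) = -5 /297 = -0.02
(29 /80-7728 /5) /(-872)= 123619 /69760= 1.77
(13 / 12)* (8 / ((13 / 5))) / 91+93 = 25399 / 273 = 93.04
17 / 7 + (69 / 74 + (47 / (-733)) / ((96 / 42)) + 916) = 2792521645 / 3037552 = 919.33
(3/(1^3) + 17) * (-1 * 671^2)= -9004820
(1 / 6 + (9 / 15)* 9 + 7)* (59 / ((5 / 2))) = 22243 / 75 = 296.57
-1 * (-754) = 754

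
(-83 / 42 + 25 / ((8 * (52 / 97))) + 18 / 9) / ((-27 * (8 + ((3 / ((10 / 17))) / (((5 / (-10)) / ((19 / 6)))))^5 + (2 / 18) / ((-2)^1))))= 159790625 / 25914266739750753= 0.00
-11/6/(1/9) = -33/2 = -16.50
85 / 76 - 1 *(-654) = 49789 / 76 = 655.12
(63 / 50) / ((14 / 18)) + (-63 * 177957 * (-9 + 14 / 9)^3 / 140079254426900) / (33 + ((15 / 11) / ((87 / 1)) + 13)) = 63288243457 / 39066799644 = 1.62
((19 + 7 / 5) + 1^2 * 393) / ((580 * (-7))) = -0.10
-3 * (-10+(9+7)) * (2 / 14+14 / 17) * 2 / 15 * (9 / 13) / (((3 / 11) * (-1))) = 9108 / 1547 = 5.89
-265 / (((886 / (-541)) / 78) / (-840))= -4696637400 / 443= -10601890.29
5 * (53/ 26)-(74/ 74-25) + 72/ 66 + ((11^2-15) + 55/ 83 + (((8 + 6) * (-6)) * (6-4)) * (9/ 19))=28128853/ 451022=62.37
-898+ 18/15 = -4484/5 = -896.80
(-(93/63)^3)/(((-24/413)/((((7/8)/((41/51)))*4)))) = 29880373/123984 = 241.00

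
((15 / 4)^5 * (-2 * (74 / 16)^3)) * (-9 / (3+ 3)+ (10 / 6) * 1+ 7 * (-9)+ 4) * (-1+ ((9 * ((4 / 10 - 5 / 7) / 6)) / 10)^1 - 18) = -2413808368282125 / 14680064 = -164427646.11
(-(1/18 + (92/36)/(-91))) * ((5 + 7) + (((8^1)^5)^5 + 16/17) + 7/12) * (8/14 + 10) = -1425776888508003282919606735/129948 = -10971903288299960622091.97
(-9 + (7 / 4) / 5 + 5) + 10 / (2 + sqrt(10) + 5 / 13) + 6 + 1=-31757 / 14580 + 1690 * sqrt(10) / 729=5.15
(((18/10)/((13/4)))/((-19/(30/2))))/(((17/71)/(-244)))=1870992/4199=445.58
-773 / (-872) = 773 / 872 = 0.89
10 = 10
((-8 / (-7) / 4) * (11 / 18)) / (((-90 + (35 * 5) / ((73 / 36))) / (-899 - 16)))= 43.19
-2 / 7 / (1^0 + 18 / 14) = -1 / 8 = -0.12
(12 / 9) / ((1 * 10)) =2 / 15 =0.13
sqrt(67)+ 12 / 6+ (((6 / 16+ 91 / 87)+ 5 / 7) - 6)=-9085 / 4872+ sqrt(67)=6.32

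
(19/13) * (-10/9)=-190/117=-1.62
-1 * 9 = -9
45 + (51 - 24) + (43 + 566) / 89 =7017 / 89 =78.84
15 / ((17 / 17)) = 15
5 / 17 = 0.29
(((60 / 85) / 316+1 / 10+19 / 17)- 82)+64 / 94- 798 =-878.10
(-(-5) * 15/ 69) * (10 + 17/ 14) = 3925/ 322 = 12.19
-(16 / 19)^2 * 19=-256 / 19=-13.47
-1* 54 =-54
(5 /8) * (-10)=-25 /4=-6.25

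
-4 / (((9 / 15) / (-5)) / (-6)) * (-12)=2400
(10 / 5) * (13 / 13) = 2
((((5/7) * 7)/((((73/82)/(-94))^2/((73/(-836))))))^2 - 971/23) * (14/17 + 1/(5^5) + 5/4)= 5082265852830530478123/103426630862500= 49138851.48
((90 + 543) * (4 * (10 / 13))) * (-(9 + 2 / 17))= -3924600 / 221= -17758.37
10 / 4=5 / 2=2.50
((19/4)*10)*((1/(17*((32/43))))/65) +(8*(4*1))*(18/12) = 679729/14144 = 48.06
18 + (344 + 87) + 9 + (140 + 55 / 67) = 40121 / 67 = 598.82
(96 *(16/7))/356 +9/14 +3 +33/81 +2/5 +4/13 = 11752207/2186730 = 5.37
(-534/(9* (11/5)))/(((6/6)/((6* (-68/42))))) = 60520/231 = 261.99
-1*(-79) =79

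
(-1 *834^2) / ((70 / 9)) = -3130002 / 35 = -89428.63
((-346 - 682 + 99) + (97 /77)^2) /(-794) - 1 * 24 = -53742196 /2353813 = -22.83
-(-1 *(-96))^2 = -9216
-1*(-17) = 17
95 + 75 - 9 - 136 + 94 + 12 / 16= 119.75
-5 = -5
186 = 186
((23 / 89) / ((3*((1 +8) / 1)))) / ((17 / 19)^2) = 0.01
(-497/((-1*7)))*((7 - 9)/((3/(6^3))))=-10224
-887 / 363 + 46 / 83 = -56923 / 30129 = -1.89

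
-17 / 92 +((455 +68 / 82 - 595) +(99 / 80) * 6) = -4976419 / 37720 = -131.93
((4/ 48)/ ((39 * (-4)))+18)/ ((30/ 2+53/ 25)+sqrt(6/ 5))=90134125/ 85379112 - 4211875 * sqrt(30)/ 341516448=0.99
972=972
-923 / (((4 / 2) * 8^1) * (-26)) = 2.22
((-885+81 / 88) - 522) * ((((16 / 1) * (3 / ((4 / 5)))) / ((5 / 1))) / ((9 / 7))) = -288715 / 22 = -13123.41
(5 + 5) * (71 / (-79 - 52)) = -710 / 131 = -5.42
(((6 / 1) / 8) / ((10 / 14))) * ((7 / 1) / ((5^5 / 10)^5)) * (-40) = -9408 / 95367431640625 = -0.00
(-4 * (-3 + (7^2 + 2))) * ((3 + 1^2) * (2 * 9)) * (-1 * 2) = 27648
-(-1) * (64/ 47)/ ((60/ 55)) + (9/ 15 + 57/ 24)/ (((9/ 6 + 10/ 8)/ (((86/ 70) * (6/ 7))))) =648013/ 271425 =2.39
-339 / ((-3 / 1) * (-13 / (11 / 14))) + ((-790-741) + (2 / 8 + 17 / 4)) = -139533 / 91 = -1533.33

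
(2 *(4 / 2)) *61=244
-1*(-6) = 6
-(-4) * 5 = 20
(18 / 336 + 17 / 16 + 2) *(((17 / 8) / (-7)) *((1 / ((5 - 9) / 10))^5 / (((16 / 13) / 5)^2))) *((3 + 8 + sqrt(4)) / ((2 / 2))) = 1018343828125 / 51380224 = 19819.76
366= 366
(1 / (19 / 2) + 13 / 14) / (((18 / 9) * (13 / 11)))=3025 / 6916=0.44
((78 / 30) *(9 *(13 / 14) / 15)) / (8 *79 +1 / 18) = 4563 / 1990975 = 0.00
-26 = -26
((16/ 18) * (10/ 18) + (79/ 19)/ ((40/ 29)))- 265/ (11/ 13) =-209698519/ 677160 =-309.67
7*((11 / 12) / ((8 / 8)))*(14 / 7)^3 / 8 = 77 / 12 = 6.42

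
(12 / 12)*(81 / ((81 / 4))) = 4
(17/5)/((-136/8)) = -1/5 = -0.20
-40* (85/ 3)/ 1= -1133.33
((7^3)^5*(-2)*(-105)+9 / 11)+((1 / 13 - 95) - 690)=142569272143476163 / 143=996987917087245.90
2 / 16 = 1 / 8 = 0.12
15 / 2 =7.50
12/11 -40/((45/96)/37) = -104156/33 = -3156.24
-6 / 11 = -0.55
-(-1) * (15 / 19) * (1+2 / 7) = 135 / 133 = 1.02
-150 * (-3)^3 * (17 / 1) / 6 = 11475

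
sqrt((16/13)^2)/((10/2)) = 16/65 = 0.25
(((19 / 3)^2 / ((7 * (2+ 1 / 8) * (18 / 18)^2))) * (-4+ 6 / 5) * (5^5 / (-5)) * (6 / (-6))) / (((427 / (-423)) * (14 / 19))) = 322373000 / 50813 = 6344.30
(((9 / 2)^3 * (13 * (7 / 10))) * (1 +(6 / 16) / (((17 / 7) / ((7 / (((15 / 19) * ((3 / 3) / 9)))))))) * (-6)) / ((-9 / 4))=200321667 / 6800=29459.07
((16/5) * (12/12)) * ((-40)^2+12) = 5158.40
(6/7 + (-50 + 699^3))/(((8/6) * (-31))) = -7172173047/868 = -8262872.17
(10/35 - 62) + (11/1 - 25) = -530/7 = -75.71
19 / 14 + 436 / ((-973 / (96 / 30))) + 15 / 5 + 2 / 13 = 389219 / 126490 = 3.08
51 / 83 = 0.61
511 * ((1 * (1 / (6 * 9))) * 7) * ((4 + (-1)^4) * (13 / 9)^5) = 6640575305 / 3188646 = 2082.57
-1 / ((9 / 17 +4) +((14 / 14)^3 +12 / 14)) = -0.16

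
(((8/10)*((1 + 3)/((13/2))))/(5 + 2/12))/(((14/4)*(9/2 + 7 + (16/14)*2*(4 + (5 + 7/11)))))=2816/3467815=0.00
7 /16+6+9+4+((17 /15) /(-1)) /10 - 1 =21989 /1200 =18.32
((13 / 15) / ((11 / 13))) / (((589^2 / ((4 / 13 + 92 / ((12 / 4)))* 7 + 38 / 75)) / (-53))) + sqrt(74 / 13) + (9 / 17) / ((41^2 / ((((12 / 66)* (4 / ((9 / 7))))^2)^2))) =-449371598787804802 / 13226821917311314125 + sqrt(962) / 13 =2.35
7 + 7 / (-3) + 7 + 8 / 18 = 109 / 9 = 12.11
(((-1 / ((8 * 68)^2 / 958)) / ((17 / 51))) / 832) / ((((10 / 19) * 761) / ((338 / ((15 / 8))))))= -118313 / 22520729600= -0.00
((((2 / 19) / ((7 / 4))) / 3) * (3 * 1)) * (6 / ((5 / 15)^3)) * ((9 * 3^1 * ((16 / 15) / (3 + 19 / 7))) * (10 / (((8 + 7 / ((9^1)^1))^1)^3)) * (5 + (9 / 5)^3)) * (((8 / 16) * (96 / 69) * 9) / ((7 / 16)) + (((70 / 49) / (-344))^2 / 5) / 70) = 505959274833084612 / 4494901285424375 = 112.56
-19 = -19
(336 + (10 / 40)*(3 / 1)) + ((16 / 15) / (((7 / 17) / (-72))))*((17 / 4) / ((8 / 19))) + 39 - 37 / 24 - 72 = -1327553 / 840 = -1580.42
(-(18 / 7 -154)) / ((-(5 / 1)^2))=-6.06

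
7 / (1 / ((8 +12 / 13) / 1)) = 812 / 13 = 62.46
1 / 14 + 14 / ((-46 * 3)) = -29 / 966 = -0.03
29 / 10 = 2.90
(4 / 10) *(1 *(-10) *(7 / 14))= -2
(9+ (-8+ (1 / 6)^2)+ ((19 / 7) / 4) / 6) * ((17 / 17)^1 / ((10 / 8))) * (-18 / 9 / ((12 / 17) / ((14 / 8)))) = -1955 / 432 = -4.53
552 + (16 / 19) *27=10920 / 19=574.74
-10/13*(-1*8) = 80/13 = 6.15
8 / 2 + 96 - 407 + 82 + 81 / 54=-447 / 2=-223.50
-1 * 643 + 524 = -119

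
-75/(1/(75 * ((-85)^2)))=-40640625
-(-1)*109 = 109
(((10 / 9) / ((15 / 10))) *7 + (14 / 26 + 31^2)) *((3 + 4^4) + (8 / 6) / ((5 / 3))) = 29385112 / 117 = 251154.80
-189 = -189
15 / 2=7.50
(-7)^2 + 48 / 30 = 253 / 5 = 50.60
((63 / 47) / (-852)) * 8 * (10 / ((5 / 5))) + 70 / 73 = 202930 / 243601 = 0.83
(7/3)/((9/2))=14/27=0.52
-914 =-914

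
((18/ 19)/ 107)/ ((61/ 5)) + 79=79.00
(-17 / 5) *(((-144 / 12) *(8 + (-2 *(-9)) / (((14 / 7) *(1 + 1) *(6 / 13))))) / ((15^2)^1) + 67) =-84218 / 375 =-224.58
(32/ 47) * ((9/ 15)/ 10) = 48/ 1175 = 0.04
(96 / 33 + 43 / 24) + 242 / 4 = 17213 / 264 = 65.20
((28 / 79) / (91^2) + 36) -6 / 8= 13177453 / 373828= 35.25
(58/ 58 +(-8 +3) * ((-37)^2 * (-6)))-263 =40808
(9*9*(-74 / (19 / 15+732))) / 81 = -0.10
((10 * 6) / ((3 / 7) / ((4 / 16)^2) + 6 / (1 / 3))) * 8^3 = 35840 / 29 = 1235.86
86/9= 9.56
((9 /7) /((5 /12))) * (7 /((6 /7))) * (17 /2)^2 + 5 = 18257 /10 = 1825.70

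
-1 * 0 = 0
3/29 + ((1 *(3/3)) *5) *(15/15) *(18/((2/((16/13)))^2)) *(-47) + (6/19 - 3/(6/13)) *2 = -1614.16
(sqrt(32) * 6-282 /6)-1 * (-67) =20 + 24 * sqrt(2) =53.94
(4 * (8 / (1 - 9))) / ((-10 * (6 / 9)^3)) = 27 / 20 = 1.35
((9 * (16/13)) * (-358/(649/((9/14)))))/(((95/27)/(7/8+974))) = -555108714/510055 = -1088.33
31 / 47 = 0.66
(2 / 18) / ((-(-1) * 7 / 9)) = 0.14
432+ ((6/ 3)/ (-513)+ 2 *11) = 232900/ 513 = 454.00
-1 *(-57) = 57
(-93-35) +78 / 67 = -8498 / 67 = -126.84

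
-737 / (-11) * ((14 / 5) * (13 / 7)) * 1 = 1742 / 5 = 348.40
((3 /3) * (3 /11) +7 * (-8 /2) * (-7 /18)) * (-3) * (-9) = 3315 /11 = 301.36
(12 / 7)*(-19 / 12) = -19 / 7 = -2.71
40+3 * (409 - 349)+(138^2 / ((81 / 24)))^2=31839907.11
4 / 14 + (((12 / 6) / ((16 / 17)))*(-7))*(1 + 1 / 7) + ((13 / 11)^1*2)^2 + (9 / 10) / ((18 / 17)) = -10.28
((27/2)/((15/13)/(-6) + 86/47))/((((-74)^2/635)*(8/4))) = 3491865/7304984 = 0.48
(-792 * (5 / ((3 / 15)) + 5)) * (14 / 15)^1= -22176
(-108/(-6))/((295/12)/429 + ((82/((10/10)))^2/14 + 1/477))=34378344/917414977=0.04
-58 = -58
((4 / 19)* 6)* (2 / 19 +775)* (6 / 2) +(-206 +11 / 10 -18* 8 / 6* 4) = 9517191 / 3610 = 2636.34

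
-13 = -13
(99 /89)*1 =99 /89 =1.11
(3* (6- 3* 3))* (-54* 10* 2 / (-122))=-4860 / 61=-79.67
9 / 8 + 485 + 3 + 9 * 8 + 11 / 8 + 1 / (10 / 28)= 5653 / 10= 565.30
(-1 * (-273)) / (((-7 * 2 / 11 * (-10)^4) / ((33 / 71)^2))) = -467181 / 100820000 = -0.00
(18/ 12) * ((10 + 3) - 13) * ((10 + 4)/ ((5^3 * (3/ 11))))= 0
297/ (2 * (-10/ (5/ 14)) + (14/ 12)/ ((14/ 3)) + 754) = 396/ 931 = 0.43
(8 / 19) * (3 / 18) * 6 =8 / 19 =0.42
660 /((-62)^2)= 165 /961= 0.17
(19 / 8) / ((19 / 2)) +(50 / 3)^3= 500027 / 108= 4629.88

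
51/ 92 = 0.55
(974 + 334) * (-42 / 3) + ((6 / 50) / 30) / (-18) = -82404001 / 4500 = -18312.00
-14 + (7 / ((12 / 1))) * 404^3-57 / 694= 80083206809 / 2082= 38464556.58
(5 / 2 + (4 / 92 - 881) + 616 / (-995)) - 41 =-42111861 / 45770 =-920.08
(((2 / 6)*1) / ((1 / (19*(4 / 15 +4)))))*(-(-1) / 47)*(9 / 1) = 1216 / 235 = 5.17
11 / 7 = 1.57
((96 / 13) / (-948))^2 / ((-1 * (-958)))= 0.00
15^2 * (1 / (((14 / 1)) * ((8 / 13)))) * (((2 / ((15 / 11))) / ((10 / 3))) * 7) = 1287 / 16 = 80.44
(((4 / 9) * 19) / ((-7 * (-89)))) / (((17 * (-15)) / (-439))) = 33364 / 1429785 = 0.02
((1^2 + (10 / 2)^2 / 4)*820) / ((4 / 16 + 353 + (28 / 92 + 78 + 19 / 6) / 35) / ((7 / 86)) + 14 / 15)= 67000150 / 49243813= 1.36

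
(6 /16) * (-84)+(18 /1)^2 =585 /2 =292.50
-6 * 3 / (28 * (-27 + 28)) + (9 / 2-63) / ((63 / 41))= -38.71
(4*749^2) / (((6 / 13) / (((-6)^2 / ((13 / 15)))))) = 201960360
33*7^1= 231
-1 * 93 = -93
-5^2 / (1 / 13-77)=13 / 40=0.32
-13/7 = -1.86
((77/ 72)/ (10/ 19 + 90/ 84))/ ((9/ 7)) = 71687/ 137700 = 0.52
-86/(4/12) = -258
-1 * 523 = -523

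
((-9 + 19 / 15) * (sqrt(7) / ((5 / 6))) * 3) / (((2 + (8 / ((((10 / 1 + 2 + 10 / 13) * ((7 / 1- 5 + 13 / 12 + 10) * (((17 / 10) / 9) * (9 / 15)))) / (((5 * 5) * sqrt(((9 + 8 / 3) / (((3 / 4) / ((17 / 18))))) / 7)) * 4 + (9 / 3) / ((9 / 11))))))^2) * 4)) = -392977707285655246931501367 * sqrt(7) / 211260858266077884198253236025 + 60955541649149621760000 * sqrt(1190) / 8450434330643115367930129441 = -0.00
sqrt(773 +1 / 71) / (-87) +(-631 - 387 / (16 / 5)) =-12031 / 16 - 2 * sqrt(974191) / 6177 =-752.26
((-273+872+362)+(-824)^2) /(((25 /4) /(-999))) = -2717028252 /25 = -108681130.08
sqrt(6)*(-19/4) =-19*sqrt(6)/4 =-11.64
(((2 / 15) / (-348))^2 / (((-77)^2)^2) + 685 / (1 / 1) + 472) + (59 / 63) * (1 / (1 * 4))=138559131429616013 / 119733015298050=1157.23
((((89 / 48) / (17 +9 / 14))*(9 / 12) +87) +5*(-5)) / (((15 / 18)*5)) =1472013 / 98800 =14.90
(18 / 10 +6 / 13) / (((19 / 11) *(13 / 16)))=25872 / 16055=1.61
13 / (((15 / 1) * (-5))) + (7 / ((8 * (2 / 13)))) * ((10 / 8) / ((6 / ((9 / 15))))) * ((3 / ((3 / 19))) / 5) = 24271 / 9600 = 2.53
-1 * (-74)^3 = 405224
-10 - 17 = -27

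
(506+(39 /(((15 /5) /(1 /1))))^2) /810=0.83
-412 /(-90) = 4.58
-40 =-40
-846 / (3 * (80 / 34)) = -2397 / 20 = -119.85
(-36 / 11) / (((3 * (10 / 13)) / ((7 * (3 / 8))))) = -819 / 220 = -3.72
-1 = -1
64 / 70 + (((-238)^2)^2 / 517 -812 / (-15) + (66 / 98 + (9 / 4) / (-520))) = 6206134.51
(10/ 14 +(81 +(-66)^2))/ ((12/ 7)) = 2588.67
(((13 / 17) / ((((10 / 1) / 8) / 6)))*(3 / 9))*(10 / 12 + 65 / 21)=572 / 119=4.81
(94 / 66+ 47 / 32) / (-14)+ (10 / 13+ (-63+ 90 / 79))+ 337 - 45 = 3502784627 / 15183168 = 230.70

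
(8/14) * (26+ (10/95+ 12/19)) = 2032/133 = 15.28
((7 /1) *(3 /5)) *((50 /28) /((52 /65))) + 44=427 /8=53.38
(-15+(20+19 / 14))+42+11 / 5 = 3539 / 70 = 50.56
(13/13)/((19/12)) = 12/19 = 0.63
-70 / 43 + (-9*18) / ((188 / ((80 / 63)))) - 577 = -8201329 / 14147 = -579.72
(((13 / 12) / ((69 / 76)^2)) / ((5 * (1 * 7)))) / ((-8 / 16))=-37544 / 499905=-0.08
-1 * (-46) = 46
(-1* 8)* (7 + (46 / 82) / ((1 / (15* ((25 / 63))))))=-71216 / 861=-82.71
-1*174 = -174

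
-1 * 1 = -1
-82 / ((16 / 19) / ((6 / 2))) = -292.12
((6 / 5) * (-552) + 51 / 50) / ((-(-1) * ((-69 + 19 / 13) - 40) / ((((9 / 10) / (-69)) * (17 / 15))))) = -2436083 / 26795000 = -0.09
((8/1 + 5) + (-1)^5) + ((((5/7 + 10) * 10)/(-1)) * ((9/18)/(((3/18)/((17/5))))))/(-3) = 2634/7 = 376.29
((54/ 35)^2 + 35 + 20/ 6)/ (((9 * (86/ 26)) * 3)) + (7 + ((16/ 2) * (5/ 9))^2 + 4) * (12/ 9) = 530688997/ 12800025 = 41.46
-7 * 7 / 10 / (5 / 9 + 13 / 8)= -1764 / 785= -2.25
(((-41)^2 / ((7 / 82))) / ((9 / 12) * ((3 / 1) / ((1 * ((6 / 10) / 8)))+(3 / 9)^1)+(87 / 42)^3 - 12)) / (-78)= -9.30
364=364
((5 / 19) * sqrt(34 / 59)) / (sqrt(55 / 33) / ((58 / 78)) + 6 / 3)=-1885 * sqrt(30090) / 929309 + 8410 * sqrt(2006) / 929309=0.05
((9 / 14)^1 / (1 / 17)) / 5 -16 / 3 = -661 / 210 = -3.15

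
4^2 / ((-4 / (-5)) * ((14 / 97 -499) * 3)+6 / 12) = -15520 / 1160851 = -0.01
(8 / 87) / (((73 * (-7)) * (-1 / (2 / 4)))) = 0.00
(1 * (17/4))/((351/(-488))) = -2074/351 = -5.91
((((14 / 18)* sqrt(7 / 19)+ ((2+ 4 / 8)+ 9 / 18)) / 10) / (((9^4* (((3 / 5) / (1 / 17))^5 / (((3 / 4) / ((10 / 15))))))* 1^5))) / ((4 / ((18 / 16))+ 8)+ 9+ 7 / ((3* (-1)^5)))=4375* sqrt(133) / 12539951028201024+ 625 / 24444348982848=0.00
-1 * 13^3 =-2197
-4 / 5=-0.80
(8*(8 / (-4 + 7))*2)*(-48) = -2048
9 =9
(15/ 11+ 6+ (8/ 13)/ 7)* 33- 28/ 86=960937/ 3913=245.58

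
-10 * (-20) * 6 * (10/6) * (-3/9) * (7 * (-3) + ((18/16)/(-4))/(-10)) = 55925/4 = 13981.25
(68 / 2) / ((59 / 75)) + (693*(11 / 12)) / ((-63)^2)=1934939 / 44604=43.38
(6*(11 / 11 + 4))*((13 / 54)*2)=130 / 9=14.44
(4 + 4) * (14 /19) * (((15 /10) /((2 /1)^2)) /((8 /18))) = 189 /38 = 4.97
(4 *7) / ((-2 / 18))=-252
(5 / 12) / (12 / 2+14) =0.02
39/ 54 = 13/ 18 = 0.72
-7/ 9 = -0.78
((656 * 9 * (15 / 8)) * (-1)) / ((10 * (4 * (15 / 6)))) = -1107 / 10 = -110.70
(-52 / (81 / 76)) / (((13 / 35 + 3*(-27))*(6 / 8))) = 276640 / 342873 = 0.81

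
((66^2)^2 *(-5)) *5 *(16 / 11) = -689990400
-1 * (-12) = 12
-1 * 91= -91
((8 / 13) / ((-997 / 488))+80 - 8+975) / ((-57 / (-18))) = 81397578 / 246259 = 330.54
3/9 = 1/3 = 0.33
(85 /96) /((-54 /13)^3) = -186745 /15116544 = -0.01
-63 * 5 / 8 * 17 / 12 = -1785 / 32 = -55.78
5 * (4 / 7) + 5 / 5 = 27 / 7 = 3.86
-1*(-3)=3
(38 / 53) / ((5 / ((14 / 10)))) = 266 / 1325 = 0.20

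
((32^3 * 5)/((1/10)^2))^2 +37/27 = 7247757312000037/27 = 268435456000001.37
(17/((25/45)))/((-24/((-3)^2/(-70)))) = 459/2800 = 0.16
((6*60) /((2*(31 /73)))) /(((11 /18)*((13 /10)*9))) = 262800 /4433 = 59.28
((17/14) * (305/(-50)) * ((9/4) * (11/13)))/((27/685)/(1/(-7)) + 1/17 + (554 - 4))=-0.03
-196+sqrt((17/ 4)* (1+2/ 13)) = -196+sqrt(3315)/ 26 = -193.79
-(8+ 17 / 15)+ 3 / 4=-503 / 60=-8.38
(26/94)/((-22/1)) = -13/1034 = -0.01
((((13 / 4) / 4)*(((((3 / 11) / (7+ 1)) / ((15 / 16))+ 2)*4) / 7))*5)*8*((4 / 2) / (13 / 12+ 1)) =9984 / 275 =36.31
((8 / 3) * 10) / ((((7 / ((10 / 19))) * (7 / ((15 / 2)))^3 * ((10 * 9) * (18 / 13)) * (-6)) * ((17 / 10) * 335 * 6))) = -8125 / 8417526642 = -0.00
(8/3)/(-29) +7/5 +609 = 265484/435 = 610.31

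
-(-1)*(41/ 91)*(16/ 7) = 656/ 637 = 1.03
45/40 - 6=-39/8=-4.88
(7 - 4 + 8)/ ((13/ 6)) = 66/ 13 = 5.08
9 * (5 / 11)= 4.09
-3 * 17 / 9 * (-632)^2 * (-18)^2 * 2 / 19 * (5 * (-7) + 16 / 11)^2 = -199705286481408 / 2299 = -86866153319.45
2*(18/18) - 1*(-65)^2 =-4223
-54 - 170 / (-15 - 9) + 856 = 9709 / 12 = 809.08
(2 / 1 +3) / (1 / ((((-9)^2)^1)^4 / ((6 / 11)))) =789189885 / 2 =394594942.50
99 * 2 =198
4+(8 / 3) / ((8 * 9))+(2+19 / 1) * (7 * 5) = 19954 / 27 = 739.04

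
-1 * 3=-3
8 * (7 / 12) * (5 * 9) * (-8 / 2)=-840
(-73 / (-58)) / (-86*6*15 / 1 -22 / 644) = -11753 / 72276439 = -0.00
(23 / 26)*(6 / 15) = 23 / 65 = 0.35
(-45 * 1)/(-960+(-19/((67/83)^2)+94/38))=0.05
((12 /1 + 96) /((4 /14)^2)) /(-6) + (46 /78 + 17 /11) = -187357 /858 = -218.36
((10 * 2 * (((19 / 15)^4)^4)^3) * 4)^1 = 383966052060097703119957371775078657635490006081374762081315856 / 56677466685693296613636249503542785532772541046142578125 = 6774580.35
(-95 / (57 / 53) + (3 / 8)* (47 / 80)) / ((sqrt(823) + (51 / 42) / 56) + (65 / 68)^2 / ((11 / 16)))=88715436313538881 / 612111365039179080 -8210025971030114* sqrt(823) / 76513920629897385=-2.93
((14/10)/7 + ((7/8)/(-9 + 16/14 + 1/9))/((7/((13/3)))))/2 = 2539/39040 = 0.07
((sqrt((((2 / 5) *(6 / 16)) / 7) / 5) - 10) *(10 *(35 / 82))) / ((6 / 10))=-8750 / 123+ 25 *sqrt(21) / 246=-70.67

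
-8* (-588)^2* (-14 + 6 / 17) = 37747109.65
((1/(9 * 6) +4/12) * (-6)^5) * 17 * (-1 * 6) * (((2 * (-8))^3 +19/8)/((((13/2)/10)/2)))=-45696644640/13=-3515126510.77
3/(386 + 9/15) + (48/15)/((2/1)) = 15539/9665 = 1.61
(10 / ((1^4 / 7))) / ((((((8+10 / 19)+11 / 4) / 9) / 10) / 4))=1915200 / 857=2234.77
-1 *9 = -9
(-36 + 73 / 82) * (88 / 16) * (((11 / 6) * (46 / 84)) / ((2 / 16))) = -1550.96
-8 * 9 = -72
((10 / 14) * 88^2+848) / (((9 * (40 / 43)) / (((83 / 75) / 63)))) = 19922158 / 1488375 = 13.39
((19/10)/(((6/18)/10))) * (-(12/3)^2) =-912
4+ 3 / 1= 7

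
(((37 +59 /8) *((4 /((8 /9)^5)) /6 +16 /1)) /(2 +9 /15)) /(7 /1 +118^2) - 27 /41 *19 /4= -232602197879 /74864525312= -3.11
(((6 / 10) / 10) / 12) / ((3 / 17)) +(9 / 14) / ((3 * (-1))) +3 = 11819 / 4200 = 2.81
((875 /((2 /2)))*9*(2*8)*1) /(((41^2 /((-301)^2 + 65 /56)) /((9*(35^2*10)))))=748720949174.60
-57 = -57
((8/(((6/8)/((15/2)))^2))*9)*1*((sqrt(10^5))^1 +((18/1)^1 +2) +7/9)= 149600 +720000*sqrt(10)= 2426439.92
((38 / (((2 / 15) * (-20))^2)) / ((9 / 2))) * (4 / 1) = 19 / 4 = 4.75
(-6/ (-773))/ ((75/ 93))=186/ 19325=0.01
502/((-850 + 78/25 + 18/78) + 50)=-163150/258911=-0.63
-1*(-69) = 69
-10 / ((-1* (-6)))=-5 / 3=-1.67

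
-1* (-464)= 464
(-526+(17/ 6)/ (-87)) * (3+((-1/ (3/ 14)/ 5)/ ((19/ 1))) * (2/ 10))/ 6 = -1170023729/ 4463100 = -262.15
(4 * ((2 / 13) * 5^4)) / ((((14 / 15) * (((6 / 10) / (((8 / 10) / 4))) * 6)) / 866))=5412500 / 273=19826.01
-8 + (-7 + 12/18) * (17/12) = -611/36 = -16.97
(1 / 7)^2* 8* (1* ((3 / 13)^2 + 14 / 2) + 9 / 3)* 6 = 81552 / 8281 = 9.85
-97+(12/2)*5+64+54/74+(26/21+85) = 65243/777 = 83.97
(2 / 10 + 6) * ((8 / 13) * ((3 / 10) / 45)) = 124 / 4875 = 0.03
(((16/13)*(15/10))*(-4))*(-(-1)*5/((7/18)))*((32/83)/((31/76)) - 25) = 41135040/18011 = 2283.88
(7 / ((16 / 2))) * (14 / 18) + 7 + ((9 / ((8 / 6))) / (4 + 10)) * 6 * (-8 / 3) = -17 / 504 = -0.03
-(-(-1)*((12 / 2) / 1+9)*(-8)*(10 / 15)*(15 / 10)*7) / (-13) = -840 / 13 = -64.62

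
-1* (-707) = 707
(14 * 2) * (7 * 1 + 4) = 308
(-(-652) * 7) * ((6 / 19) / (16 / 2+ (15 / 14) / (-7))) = 2683632 / 14611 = 183.67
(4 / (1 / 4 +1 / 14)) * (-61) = -6832 / 9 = -759.11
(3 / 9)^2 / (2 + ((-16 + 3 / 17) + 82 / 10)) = -85 / 4302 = -0.02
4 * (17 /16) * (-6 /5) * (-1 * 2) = 51 /5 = 10.20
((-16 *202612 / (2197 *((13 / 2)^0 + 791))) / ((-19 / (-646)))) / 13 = -13777616 / 2827539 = -4.87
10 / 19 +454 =454.53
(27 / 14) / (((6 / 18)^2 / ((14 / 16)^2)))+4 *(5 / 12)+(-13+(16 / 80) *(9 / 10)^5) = 12442963 / 6000000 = 2.07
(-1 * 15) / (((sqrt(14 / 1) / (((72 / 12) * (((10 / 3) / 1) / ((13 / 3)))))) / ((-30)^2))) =-405000 * sqrt(14) / 91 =-16652.43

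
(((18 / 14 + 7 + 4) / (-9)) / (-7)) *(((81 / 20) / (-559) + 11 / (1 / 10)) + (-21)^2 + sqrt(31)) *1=86 *sqrt(31) / 441 + 6160099 / 57330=108.54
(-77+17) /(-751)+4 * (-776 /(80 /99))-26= -14521036 /3755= -3867.12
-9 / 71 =-0.13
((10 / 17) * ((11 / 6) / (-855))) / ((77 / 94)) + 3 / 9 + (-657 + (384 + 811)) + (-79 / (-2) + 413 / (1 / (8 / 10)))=554448263 / 610470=908.23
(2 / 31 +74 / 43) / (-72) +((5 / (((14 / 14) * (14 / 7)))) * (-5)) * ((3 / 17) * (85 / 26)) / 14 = -0.54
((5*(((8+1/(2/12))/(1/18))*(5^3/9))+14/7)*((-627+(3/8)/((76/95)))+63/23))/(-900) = 446408929/36800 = 12130.68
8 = 8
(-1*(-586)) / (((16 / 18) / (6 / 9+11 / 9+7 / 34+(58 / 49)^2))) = 2304.64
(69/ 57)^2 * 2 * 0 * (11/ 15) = 0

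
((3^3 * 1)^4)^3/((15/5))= 50031545098999707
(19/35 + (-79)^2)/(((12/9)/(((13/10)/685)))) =4259853/479500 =8.88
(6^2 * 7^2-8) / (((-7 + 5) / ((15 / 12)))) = -2195 / 2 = -1097.50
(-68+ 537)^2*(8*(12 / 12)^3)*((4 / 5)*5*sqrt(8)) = 14077504*sqrt(2) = 19908597.08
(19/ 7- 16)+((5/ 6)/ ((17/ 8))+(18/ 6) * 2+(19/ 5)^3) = 2141038/ 44625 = 47.98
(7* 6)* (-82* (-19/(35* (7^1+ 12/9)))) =28044/125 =224.35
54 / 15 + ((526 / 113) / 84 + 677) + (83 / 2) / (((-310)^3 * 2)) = 192473132532241 / 282776172000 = 680.66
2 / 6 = 1 / 3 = 0.33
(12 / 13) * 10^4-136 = 118232 / 13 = 9094.77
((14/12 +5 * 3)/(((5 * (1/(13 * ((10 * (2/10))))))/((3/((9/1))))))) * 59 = 74399/45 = 1653.31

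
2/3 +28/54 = 32/27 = 1.19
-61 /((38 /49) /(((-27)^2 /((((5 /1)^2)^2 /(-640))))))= 139454784 /2375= 58717.80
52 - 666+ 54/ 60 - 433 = -10461/ 10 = -1046.10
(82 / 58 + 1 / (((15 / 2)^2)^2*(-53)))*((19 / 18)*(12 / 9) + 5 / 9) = 110007661 / 39639375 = 2.78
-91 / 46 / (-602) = 13 / 3956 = 0.00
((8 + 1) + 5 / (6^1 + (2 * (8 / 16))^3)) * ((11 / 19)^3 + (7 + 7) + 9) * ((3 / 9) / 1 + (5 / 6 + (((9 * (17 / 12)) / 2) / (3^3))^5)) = 381811239145591 / 1451581254144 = 263.03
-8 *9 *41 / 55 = -2952 / 55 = -53.67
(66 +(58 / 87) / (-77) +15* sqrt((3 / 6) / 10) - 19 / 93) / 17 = 3* sqrt(5) / 34 +471101 / 121737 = 4.07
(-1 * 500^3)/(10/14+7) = -437500000/27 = -16203703.70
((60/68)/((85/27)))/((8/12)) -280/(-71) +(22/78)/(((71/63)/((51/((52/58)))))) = 64501639/3467711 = 18.60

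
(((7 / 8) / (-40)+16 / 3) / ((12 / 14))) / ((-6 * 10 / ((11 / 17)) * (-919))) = 392623 / 5399308800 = 0.00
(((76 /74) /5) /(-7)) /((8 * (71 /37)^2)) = -703 /705740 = -0.00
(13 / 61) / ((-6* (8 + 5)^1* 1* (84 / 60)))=-5 / 2562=-0.00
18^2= 324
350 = 350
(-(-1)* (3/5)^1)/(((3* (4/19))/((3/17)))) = 57/340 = 0.17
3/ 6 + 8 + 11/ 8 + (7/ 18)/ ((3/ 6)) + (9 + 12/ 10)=7507/ 360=20.85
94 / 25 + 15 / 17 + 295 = 127348 / 425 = 299.64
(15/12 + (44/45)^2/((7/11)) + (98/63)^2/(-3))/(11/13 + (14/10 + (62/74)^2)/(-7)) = 5890397669/1652502060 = 3.56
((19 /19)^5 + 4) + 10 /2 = 10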